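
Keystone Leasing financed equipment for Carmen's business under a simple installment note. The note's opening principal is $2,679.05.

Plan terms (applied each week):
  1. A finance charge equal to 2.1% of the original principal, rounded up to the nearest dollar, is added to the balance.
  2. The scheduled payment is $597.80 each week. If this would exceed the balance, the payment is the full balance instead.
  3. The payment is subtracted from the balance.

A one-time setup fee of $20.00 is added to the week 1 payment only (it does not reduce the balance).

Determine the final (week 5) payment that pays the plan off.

Week 1: $2,679.05 +$57.00 interest = $2,736.05; pay $597.80 (+ $20.00 fee) → $2,138.25
Week 2: $2,138.25 +$57.00 interest = $2,195.25; pay $597.80 → $1,597.45
Week 3: $1,597.45 +$57.00 interest = $1,654.45; pay $597.80 → $1,056.65
Week 4: $1,056.65 +$57.00 interest = $1,113.65; pay $597.80 → $515.85
Week 5: $515.85 +$57.00 interest = $572.85; pay $572.85 → $0.00

$572.85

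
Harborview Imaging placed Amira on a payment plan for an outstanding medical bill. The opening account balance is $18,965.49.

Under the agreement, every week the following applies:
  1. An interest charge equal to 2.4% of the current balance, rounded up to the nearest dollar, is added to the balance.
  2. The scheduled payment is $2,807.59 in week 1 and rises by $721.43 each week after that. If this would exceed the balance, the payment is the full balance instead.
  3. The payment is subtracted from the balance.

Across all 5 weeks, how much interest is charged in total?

Week 1: $18,965.49 +$456.00 interest = $19,421.49; pay $2,807.59 → $16,613.90
Week 2: $16,613.90 +$399.00 interest = $17,012.90; pay $3,529.02 → $13,483.88
Week 3: $13,483.88 +$324.00 interest = $13,807.88; pay $4,250.45 → $9,557.43
Week 4: $9,557.43 +$230.00 interest = $9,787.43; pay $4,971.88 → $4,815.55
Week 5: $4,815.55 +$116.00 interest = $4,931.55; pay $4,931.55 → $0.00
Total interest: $456.00 + $399.00 + $324.00 + $230.00 + $116.00 = $1,525.00

$1,525.00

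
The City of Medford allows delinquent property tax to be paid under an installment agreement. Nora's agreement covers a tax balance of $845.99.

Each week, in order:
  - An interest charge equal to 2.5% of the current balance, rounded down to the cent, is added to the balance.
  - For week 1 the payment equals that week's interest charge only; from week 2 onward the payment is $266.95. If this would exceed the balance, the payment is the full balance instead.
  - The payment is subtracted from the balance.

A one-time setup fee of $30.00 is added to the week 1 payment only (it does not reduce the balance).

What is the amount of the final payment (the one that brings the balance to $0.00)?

Week 1: opening $845.99; interest $21.14 → $867.13; payment $21.14 (+ $30.00 fee); balance $845.99
Week 2: opening $845.99; interest $21.14 → $867.13; payment $266.95; balance $600.18
Week 3: opening $600.18; interest $15.00 → $615.18; payment $266.95; balance $348.23
Week 4: opening $348.23; interest $8.70 → $356.93; payment $266.95; balance $89.98
Week 5: opening $89.98; interest $2.24 → $92.22; payment $92.22; balance $0.00

$92.22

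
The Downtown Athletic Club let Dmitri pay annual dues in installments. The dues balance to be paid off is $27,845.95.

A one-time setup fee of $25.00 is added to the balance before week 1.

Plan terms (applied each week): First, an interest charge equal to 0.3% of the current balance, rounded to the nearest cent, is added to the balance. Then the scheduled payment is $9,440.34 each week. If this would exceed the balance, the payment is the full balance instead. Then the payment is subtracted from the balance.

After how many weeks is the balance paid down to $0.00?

3

# | Opening | Interest | Payment | End bal
1 | $27,870.95 | $83.61 | $9,440.34 | $18,514.22
2 | $18,514.22 | $55.54 | $9,440.34 | $9,129.42
3 | $9,129.42 | $27.39 | $9,156.81 | $0.00
Balance reaches $0.00 in week 3.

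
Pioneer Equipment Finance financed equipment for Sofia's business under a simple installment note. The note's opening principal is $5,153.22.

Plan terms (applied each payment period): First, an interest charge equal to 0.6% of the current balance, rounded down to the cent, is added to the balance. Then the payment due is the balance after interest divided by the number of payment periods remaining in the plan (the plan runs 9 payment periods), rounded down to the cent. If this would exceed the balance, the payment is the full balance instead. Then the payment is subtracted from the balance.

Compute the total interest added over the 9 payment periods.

Payment period 1: opening $5,153.22; interest $30.91 → $5,184.13; payment $576.01; balance $4,608.12
Payment period 2: opening $4,608.12; interest $27.64 → $4,635.76; payment $579.47; balance $4,056.29
Payment period 3: opening $4,056.29; interest $24.33 → $4,080.62; payment $582.94; balance $3,497.68
Payment period 4: opening $3,497.68; interest $20.98 → $3,518.66; payment $586.44; balance $2,932.22
Payment period 5: opening $2,932.22; interest $17.59 → $2,949.81; payment $589.96; balance $2,359.85
Payment period 6: opening $2,359.85; interest $14.15 → $2,374.00; payment $593.50; balance $1,780.50
Payment period 7: opening $1,780.50; interest $10.68 → $1,791.18; payment $597.06; balance $1,194.12
Payment period 8: opening $1,194.12; interest $7.16 → $1,201.28; payment $600.64; balance $600.64
Payment period 9: opening $600.64; interest $3.60 → $604.24; payment $604.24; balance $0.00
Total interest: $30.91 + $27.64 + $24.33 + $20.98 + $17.59 + $14.15 + $10.68 + $7.16 + $3.60 = $157.04

$157.04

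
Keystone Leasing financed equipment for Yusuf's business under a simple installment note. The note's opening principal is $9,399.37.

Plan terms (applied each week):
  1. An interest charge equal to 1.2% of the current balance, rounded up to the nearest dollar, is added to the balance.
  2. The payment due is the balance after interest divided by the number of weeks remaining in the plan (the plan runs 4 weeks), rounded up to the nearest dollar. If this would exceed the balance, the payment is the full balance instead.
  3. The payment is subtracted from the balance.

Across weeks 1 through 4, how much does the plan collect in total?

$9,686.37

Week 1: $9,399.37 +$113.00 interest = $9,512.37; pay $2,379.00 → $7,133.37
Week 2: $7,133.37 +$86.00 interest = $7,219.37; pay $2,407.00 → $4,812.37
Week 3: $4,812.37 +$58.00 interest = $4,870.37; pay $2,436.00 → $2,434.37
Week 4: $2,434.37 +$30.00 interest = $2,464.37; pay $2,464.37 → $0.00
Total paid: $9,686.37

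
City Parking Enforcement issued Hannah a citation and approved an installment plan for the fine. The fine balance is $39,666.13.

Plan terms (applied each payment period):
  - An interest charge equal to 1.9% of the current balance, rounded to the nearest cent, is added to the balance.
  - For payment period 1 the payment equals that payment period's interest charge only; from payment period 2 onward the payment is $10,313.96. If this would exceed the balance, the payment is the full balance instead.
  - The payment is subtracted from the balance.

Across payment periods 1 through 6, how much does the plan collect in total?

# | Opening | Interest | Payment | End bal
1 | $39,666.13 | $753.66 | $753.66 | $39,666.13
2 | $39,666.13 | $753.66 | $10,313.96 | $30,105.83
3 | $30,105.83 | $572.01 | $10,313.96 | $20,363.88
4 | $20,363.88 | $386.91 | $10,313.96 | $10,436.83
5 | $10,436.83 | $198.30 | $10,313.96 | $321.17
6 | $321.17 | $6.10 | $327.27 | $0.00
Total paid: $42,336.77

$42,336.77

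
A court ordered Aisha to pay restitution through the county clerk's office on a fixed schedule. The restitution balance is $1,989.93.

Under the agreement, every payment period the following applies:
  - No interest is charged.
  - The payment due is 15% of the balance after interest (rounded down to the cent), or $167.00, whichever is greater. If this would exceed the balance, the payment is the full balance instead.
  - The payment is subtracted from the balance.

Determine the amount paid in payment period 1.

Payment period 1: opening $1,989.93; payment $298.48; balance $1,691.45

$298.48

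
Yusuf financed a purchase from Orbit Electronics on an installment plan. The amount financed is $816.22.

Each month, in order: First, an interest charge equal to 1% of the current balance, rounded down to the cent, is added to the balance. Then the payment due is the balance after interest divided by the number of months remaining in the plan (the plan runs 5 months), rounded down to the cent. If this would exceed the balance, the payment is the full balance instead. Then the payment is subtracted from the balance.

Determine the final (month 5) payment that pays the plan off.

Month 1: opening $816.22; interest $8.16 → $824.38; payment $164.87; balance $659.51
Month 2: opening $659.51; interest $6.59 → $666.10; payment $166.52; balance $499.58
Month 3: opening $499.58; interest $4.99 → $504.57; payment $168.19; balance $336.38
Month 4: opening $336.38; interest $3.36 → $339.74; payment $169.87; balance $169.87
Month 5: opening $169.87; interest $1.69 → $171.56; payment $171.56; balance $0.00

$171.56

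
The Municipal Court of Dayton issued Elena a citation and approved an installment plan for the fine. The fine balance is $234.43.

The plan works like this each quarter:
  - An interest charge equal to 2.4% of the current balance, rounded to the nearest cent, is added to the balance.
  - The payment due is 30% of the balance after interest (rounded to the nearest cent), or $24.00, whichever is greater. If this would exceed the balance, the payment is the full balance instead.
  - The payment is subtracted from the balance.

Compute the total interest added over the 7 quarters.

$17.45

# | Opening | Interest | Payment | End bal
1 | $234.43 | $5.63 | $72.02 | $168.04
2 | $168.04 | $4.03 | $51.62 | $120.45
3 | $120.45 | $2.89 | $37.00 | $86.34
4 | $86.34 | $2.07 | $26.52 | $61.89
5 | $61.89 | $1.49 | $24.00 | $39.38
6 | $39.38 | $0.95 | $24.00 | $16.33
7 | $16.33 | $0.39 | $16.72 | $0.00
Total interest: $5.63 + $4.03 + $2.89 + $2.07 + $1.49 + $0.95 + $0.39 = $17.45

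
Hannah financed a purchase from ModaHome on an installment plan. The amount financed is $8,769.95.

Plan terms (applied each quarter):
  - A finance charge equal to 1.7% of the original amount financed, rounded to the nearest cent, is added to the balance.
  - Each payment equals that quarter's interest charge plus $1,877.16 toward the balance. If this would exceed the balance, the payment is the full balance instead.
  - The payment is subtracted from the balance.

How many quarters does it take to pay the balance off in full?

Quarter 1: opening $8,769.95; interest $149.09 → $8,919.04; payment $2,026.25; balance $6,892.79
Quarter 2: opening $6,892.79; interest $149.09 → $7,041.88; payment $2,026.25; balance $5,015.63
Quarter 3: opening $5,015.63; interest $149.09 → $5,164.72; payment $2,026.25; balance $3,138.47
Quarter 4: opening $3,138.47; interest $149.09 → $3,287.56; payment $2,026.25; balance $1,261.31
Quarter 5: opening $1,261.31; interest $149.09 → $1,410.40; payment $1,410.40; balance $0.00
Balance reaches $0.00 in quarter 5.

5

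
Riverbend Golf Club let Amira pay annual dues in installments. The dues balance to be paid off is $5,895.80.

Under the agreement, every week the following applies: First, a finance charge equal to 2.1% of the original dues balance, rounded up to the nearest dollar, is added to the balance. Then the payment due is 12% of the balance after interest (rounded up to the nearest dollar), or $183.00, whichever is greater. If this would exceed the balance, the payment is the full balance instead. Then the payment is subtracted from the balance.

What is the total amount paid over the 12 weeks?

Week 1: $5,895.80 +$124.00 interest = $6,019.80; pay $723.00 → $5,296.80
Week 2: $5,296.80 +$124.00 interest = $5,420.80; pay $651.00 → $4,769.80
Week 3: $4,769.80 +$124.00 interest = $4,893.80; pay $588.00 → $4,305.80
Week 4: $4,305.80 +$124.00 interest = $4,429.80; pay $532.00 → $3,897.80
Week 5: $3,897.80 +$124.00 interest = $4,021.80; pay $483.00 → $3,538.80
Week 6: $3,538.80 +$124.00 interest = $3,662.80; pay $440.00 → $3,222.80
Week 7: $3,222.80 +$124.00 interest = $3,346.80; pay $402.00 → $2,944.80
Week 8: $2,944.80 +$124.00 interest = $3,068.80; pay $369.00 → $2,699.80
Week 9: $2,699.80 +$124.00 interest = $2,823.80; pay $339.00 → $2,484.80
Week 10: $2,484.80 +$124.00 interest = $2,608.80; pay $314.00 → $2,294.80
Week 11: $2,294.80 +$124.00 interest = $2,418.80; pay $291.00 → $2,127.80
Week 12: $2,127.80 +$124.00 interest = $2,251.80; pay $271.00 → $1,980.80
Total paid: $5,403.00

$5,403.00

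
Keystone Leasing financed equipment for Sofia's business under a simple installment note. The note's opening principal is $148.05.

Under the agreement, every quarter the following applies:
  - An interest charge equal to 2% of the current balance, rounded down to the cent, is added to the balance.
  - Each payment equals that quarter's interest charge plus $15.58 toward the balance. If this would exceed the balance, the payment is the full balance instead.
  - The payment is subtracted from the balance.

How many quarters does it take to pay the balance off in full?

Quarter 1: opening $148.05; interest $2.96 → $151.01; payment $18.54; balance $132.47
Quarter 2: opening $132.47; interest $2.64 → $135.11; payment $18.22; balance $116.89
Quarter 3: opening $116.89; interest $2.33 → $119.22; payment $17.91; balance $101.31
Quarter 4: opening $101.31; interest $2.02 → $103.33; payment $17.60; balance $85.73
Quarter 5: opening $85.73; interest $1.71 → $87.44; payment $17.29; balance $70.15
Quarter 6: opening $70.15; interest $1.40 → $71.55; payment $16.98; balance $54.57
Quarter 7: opening $54.57; interest $1.09 → $55.66; payment $16.67; balance $38.99
Quarter 8: opening $38.99; interest $0.77 → $39.76; payment $16.35; balance $23.41
Quarter 9: opening $23.41; interest $0.46 → $23.87; payment $16.04; balance $7.83
Quarter 10: opening $7.83; interest $0.15 → $7.98; payment $7.98; balance $0.00
Balance reaches $0.00 in quarter 10.

10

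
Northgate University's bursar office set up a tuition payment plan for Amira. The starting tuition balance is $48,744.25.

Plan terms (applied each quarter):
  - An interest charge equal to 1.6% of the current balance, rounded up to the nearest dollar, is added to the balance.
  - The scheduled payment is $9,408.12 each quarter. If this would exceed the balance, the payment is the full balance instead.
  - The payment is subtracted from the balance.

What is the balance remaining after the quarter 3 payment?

# | Opening | Interest | Payment | End bal
1 | $48,744.25 | $780.00 | $9,408.12 | $40,116.13
2 | $40,116.13 | $642.00 | $9,408.12 | $31,350.01
3 | $31,350.01 | $502.00 | $9,408.12 | $22,443.89

$22,443.89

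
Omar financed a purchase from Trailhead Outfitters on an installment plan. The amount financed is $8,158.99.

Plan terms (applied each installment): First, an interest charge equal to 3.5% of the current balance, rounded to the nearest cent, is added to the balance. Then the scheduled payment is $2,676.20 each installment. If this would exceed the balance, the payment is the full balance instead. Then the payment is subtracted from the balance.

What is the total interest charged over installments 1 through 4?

# | Opening | Interest | Payment | End bal
1 | $8,158.99 | $285.56 | $2,676.20 | $5,768.35
2 | $5,768.35 | $201.89 | $2,676.20 | $3,294.04
3 | $3,294.04 | $115.29 | $2,676.20 | $733.13
4 | $733.13 | $25.66 | $758.79 | $0.00
Total interest: $285.56 + $201.89 + $115.29 + $25.66 = $628.40

$628.40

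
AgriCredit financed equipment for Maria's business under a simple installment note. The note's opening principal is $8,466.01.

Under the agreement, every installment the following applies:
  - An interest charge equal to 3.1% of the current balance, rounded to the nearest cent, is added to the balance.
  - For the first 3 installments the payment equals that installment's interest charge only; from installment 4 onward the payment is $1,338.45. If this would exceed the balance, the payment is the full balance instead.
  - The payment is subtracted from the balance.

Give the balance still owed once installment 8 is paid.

Installment 1: $8,466.01 +$262.45 interest = $8,728.46; pay $262.45 → $8,466.01
Installment 2: $8,466.01 +$262.45 interest = $8,728.46; pay $262.45 → $8,466.01
Installment 3: $8,466.01 +$262.45 interest = $8,728.46; pay $262.45 → $8,466.01
Installment 4: $8,466.01 +$262.45 interest = $8,728.46; pay $1,338.45 → $7,390.01
Installment 5: $7,390.01 +$229.09 interest = $7,619.10; pay $1,338.45 → $6,280.65
Installment 6: $6,280.65 +$194.70 interest = $6,475.35; pay $1,338.45 → $5,136.90
Installment 7: $5,136.90 +$159.24 interest = $5,296.14; pay $1,338.45 → $3,957.69
Installment 8: $3,957.69 +$122.69 interest = $4,080.38; pay $1,338.45 → $2,741.93

$2,741.93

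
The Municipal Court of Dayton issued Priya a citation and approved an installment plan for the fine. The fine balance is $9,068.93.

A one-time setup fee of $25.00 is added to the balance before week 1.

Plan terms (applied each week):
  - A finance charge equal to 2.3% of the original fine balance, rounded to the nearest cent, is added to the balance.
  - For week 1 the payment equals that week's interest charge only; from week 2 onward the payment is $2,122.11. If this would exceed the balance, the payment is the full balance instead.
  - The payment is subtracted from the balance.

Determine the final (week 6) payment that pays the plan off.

Week 1: opening $9,093.93; interest $208.59 → $9,302.52; payment $208.59; balance $9,093.93
Week 2: opening $9,093.93; interest $208.59 → $9,302.52; payment $2,122.11; balance $7,180.41
Week 3: opening $7,180.41; interest $208.59 → $7,389.00; payment $2,122.11; balance $5,266.89
Week 4: opening $5,266.89; interest $208.59 → $5,475.48; payment $2,122.11; balance $3,353.37
Week 5: opening $3,353.37; interest $208.59 → $3,561.96; payment $2,122.11; balance $1,439.85
Week 6: opening $1,439.85; interest $208.59 → $1,648.44; payment $1,648.44; balance $0.00

$1,648.44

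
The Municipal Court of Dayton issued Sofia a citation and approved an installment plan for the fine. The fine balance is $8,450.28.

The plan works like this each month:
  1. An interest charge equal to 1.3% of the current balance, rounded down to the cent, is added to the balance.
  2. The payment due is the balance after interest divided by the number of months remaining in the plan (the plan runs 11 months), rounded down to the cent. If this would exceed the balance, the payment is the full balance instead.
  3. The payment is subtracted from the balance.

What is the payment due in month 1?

$778.19

Month 1: opening $8,450.28; interest $109.85 → $8,560.13; payment $778.19; balance $7,781.94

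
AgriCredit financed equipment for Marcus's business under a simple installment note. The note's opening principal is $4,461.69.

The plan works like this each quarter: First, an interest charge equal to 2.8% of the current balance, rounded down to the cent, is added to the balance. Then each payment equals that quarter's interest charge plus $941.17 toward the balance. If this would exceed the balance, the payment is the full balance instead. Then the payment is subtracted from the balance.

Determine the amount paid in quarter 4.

# | Opening | Interest | Payment | End bal
1 | $4,461.69 | $124.92 | $1,066.09 | $3,520.52
2 | $3,520.52 | $98.57 | $1,039.74 | $2,579.35
3 | $2,579.35 | $72.22 | $1,013.39 | $1,638.18
4 | $1,638.18 | $45.86 | $987.03 | $697.01

$987.03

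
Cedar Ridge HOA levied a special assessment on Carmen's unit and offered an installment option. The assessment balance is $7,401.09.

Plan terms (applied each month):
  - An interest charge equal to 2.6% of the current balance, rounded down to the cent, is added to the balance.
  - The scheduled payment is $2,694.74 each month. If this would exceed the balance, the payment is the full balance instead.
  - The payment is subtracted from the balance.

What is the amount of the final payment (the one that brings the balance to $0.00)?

$2,392.00

Month 1: $7,401.09 +$192.42 interest = $7,593.51; pay $2,694.74 → $4,898.77
Month 2: $4,898.77 +$127.36 interest = $5,026.13; pay $2,694.74 → $2,331.39
Month 3: $2,331.39 +$60.61 interest = $2,392.00; pay $2,392.00 → $0.00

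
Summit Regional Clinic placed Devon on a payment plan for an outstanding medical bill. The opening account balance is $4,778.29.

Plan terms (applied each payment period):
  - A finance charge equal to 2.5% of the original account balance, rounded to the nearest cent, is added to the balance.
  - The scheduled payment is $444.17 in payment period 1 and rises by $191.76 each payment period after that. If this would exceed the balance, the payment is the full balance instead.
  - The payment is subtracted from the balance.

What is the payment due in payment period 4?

$1,019.45

Payment period 1: opening $4,778.29; interest $119.46 → $4,897.75; payment $444.17; balance $4,453.58
Payment period 2: opening $4,453.58; interest $119.46 → $4,573.04; payment $635.93; balance $3,937.11
Payment period 3: opening $3,937.11; interest $119.46 → $4,056.57; payment $827.69; balance $3,228.88
Payment period 4: opening $3,228.88; interest $119.46 → $3,348.34; payment $1,019.45; balance $2,328.89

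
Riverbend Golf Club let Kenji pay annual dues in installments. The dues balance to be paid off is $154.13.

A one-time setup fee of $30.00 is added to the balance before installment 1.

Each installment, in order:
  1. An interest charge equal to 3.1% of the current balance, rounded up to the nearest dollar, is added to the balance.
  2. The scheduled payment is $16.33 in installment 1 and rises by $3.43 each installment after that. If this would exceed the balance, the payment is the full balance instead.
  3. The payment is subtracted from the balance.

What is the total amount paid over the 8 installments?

$216.13

Installment 1: opening $184.13; interest $6.00 → $190.13; payment $16.33; balance $173.80
Installment 2: opening $173.80; interest $6.00 → $179.80; payment $19.76; balance $160.04
Installment 3: opening $160.04; interest $5.00 → $165.04; payment $23.19; balance $141.85
Installment 4: opening $141.85; interest $5.00 → $146.85; payment $26.62; balance $120.23
Installment 5: opening $120.23; interest $4.00 → $124.23; payment $30.05; balance $94.18
Installment 6: opening $94.18; interest $3.00 → $97.18; payment $33.48; balance $63.70
Installment 7: opening $63.70; interest $2.00 → $65.70; payment $36.91; balance $28.79
Installment 8: opening $28.79; interest $1.00 → $29.79; payment $29.79; balance $0.00
Total paid: $216.13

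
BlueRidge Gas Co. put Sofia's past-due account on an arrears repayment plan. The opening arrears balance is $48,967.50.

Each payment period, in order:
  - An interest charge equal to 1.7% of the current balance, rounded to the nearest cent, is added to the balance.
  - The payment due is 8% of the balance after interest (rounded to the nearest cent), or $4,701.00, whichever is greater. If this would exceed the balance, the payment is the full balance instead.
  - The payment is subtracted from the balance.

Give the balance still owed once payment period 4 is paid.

$33,094.21

Payment period 1: opening $48,967.50; interest $832.45 → $49,799.95; payment $4,701.00; balance $45,098.95
Payment period 2: opening $45,098.95; interest $766.68 → $45,865.63; payment $4,701.00; balance $41,164.63
Payment period 3: opening $41,164.63; interest $699.80 → $41,864.43; payment $4,701.00; balance $37,163.43
Payment period 4: opening $37,163.43; interest $631.78 → $37,795.21; payment $4,701.00; balance $33,094.21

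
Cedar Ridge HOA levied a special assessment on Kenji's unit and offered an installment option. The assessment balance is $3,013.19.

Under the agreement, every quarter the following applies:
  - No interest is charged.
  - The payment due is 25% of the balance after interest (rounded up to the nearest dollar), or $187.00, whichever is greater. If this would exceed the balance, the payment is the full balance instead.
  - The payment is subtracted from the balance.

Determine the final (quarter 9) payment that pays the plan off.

$152.19

# | Opening | Payment | End bal
1 | $3,013.19 | $754.00 | $2,259.19
2 | $2,259.19 | $565.00 | $1,694.19
3 | $1,694.19 | $424.00 | $1,270.19
4 | $1,270.19 | $318.00 | $952.19
5 | $952.19 | $239.00 | $713.19
6 | $713.19 | $187.00 | $526.19
7 | $526.19 | $187.00 | $339.19
8 | $339.19 | $187.00 | $152.19
9 | $152.19 | $152.19 | $0.00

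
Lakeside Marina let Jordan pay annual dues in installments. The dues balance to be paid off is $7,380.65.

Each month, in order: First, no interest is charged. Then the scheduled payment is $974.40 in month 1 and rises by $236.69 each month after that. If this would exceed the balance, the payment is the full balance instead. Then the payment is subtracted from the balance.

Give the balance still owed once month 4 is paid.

Month 1: $7,380.65 − $974.40 → $6,406.25
Month 2: $6,406.25 − $1,211.09 → $5,195.16
Month 3: $5,195.16 − $1,447.78 → $3,747.38
Month 4: $3,747.38 − $1,684.47 → $2,062.91

$2,062.91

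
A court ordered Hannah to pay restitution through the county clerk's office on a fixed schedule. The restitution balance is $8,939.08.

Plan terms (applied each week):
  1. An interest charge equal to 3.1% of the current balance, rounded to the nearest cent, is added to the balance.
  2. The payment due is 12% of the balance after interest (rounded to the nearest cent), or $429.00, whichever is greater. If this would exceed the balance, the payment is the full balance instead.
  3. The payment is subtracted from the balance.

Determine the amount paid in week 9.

Week 1: $8,939.08 +$277.11 interest = $9,216.19; pay $1,105.94 → $8,110.25
Week 2: $8,110.25 +$251.42 interest = $8,361.67; pay $1,003.40 → $7,358.27
Week 3: $7,358.27 +$228.11 interest = $7,586.38; pay $910.37 → $6,676.01
Week 4: $6,676.01 +$206.96 interest = $6,882.97; pay $825.96 → $6,057.01
Week 5: $6,057.01 +$187.77 interest = $6,244.78; pay $749.37 → $5,495.41
Week 6: $5,495.41 +$170.36 interest = $5,665.77; pay $679.89 → $4,985.88
Week 7: $4,985.88 +$154.56 interest = $5,140.44; pay $616.85 → $4,523.59
Week 8: $4,523.59 +$140.23 interest = $4,663.82; pay $559.66 → $4,104.16
Week 9: $4,104.16 +$127.23 interest = $4,231.39; pay $507.77 → $3,723.62

$507.77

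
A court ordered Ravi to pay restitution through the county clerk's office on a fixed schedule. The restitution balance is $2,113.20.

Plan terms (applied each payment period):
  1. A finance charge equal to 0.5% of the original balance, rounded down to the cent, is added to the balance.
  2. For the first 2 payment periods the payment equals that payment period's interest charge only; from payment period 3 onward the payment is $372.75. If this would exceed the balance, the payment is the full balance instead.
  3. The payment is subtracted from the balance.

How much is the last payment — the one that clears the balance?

Payment period 1: $2,113.20 +$10.56 interest = $2,123.76; pay $10.56 → $2,113.20
Payment period 2: $2,113.20 +$10.56 interest = $2,123.76; pay $10.56 → $2,113.20
Payment period 3: $2,113.20 +$10.56 interest = $2,123.76; pay $372.75 → $1,751.01
Payment period 4: $1,751.01 +$10.56 interest = $1,761.57; pay $372.75 → $1,388.82
Payment period 5: $1,388.82 +$10.56 interest = $1,399.38; pay $372.75 → $1,026.63
Payment period 6: $1,026.63 +$10.56 interest = $1,037.19; pay $372.75 → $664.44
Payment period 7: $664.44 +$10.56 interest = $675.00; pay $372.75 → $302.25
Payment period 8: $302.25 +$10.56 interest = $312.81; pay $312.81 → $0.00

$312.81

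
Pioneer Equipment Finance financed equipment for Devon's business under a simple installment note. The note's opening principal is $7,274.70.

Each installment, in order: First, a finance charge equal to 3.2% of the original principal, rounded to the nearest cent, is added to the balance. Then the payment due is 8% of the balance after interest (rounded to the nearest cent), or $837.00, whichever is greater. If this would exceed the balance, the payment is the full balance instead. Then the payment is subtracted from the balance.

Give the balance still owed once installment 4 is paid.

Installment 1: $7,274.70 +$232.79 interest = $7,507.49; pay $837.00 → $6,670.49
Installment 2: $6,670.49 +$232.79 interest = $6,903.28; pay $837.00 → $6,066.28
Installment 3: $6,066.28 +$232.79 interest = $6,299.07; pay $837.00 → $5,462.07
Installment 4: $5,462.07 +$232.79 interest = $5,694.86; pay $837.00 → $4,857.86

$4,857.86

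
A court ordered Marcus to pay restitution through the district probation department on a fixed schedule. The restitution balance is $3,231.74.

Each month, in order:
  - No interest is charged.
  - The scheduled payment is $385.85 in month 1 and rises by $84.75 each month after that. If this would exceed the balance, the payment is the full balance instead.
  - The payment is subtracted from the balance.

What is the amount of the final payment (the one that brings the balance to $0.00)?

$454.99

Month 1: opening $3,231.74; payment $385.85; balance $2,845.89
Month 2: opening $2,845.89; payment $470.60; balance $2,375.29
Month 3: opening $2,375.29; payment $555.35; balance $1,819.94
Month 4: opening $1,819.94; payment $640.10; balance $1,179.84
Month 5: opening $1,179.84; payment $724.85; balance $454.99
Month 6: opening $454.99; payment $454.99; balance $0.00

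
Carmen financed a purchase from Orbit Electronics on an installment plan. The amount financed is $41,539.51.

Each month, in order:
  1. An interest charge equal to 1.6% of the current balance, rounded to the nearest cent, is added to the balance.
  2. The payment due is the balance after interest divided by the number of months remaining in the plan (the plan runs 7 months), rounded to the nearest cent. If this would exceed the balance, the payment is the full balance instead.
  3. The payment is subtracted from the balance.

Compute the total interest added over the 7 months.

$2,745.31

Month 1: $41,539.51 +$664.63 interest = $42,204.14; pay $6,029.16 → $36,174.98
Month 2: $36,174.98 +$578.80 interest = $36,753.78; pay $6,125.63 → $30,628.15
Month 3: $30,628.15 +$490.05 interest = $31,118.20; pay $6,223.64 → $24,894.56
Month 4: $24,894.56 +$398.31 interest = $25,292.87; pay $6,323.22 → $18,969.65
Month 5: $18,969.65 +$303.51 interest = $19,273.16; pay $6,424.39 → $12,848.77
Month 6: $12,848.77 +$205.58 interest = $13,054.35; pay $6,527.18 → $6,527.17
Month 7: $6,527.17 +$104.43 interest = $6,631.60; pay $6,631.60 → $0.00
Total interest: $664.63 + $578.80 + $490.05 + $398.31 + $303.51 + $205.58 + $104.43 = $2,745.31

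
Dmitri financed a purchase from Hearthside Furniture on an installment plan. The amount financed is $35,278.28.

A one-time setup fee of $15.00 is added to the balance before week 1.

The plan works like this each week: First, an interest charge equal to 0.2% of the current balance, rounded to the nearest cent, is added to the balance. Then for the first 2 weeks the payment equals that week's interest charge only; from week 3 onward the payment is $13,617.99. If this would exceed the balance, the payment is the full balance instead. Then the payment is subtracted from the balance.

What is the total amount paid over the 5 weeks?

# | Opening | Interest | Payment | End bal
1 | $35,293.28 | $70.59 | $70.59 | $35,293.28
2 | $35,293.28 | $70.59 | $70.59 | $35,293.28
3 | $35,293.28 | $70.59 | $13,617.99 | $21,745.88
4 | $21,745.88 | $43.49 | $13,617.99 | $8,171.38
5 | $8,171.38 | $16.34 | $8,187.72 | $0.00
Total paid: $35,564.88

$35,564.88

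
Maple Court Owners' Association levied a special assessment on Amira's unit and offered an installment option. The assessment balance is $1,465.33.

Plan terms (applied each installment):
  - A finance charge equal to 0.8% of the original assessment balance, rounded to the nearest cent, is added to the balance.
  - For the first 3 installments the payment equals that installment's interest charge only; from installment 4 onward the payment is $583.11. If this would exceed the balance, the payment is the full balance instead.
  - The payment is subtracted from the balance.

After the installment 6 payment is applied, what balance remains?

$0.00

# | Opening | Interest | Payment | End bal
1 | $1,465.33 | $11.72 | $11.72 | $1,465.33
2 | $1,465.33 | $11.72 | $11.72 | $1,465.33
3 | $1,465.33 | $11.72 | $11.72 | $1,465.33
4 | $1,465.33 | $11.72 | $583.11 | $893.94
5 | $893.94 | $11.72 | $583.11 | $322.55
6 | $322.55 | $11.72 | $334.27 | $0.00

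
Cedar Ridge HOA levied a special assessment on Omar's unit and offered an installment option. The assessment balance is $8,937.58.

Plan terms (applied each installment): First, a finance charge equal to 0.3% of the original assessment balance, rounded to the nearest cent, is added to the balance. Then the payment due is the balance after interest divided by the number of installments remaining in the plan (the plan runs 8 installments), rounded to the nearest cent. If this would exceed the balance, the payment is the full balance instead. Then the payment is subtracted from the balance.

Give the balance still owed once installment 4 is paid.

$4,536.83

Installment 1: opening $8,937.58; interest $26.81 → $8,964.39; payment $1,120.55; balance $7,843.84
Installment 2: opening $7,843.84; interest $26.81 → $7,870.65; payment $1,124.38; balance $6,746.27
Installment 3: opening $6,746.27; interest $26.81 → $6,773.08; payment $1,128.85; balance $5,644.23
Installment 4: opening $5,644.23; interest $26.81 → $5,671.04; payment $1,134.21; balance $4,536.83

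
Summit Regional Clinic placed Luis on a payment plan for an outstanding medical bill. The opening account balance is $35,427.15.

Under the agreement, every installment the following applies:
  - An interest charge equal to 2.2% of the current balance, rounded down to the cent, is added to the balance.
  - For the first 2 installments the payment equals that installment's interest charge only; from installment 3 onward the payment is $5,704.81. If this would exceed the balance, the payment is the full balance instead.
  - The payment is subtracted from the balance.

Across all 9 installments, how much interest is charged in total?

Installment 1: $35,427.15 +$779.39 interest = $36,206.54; pay $779.39 → $35,427.15
Installment 2: $35,427.15 +$779.39 interest = $36,206.54; pay $779.39 → $35,427.15
Installment 3: $35,427.15 +$779.39 interest = $36,206.54; pay $5,704.81 → $30,501.73
Installment 4: $30,501.73 +$671.03 interest = $31,172.76; pay $5,704.81 → $25,467.95
Installment 5: $25,467.95 +$560.29 interest = $26,028.24; pay $5,704.81 → $20,323.43
Installment 6: $20,323.43 +$447.11 interest = $20,770.54; pay $5,704.81 → $15,065.73
Installment 7: $15,065.73 +$331.44 interest = $15,397.17; pay $5,704.81 → $9,692.36
Installment 8: $9,692.36 +$213.23 interest = $9,905.59; pay $5,704.81 → $4,200.78
Installment 9: $4,200.78 +$92.41 interest = $4,293.19; pay $4,293.19 → $0.00
Total interest: $779.39 + $779.39 + $779.39 + $671.03 + $560.29 + $447.11 + $331.44 + $213.23 + $92.41 = $4,653.68

$4,653.68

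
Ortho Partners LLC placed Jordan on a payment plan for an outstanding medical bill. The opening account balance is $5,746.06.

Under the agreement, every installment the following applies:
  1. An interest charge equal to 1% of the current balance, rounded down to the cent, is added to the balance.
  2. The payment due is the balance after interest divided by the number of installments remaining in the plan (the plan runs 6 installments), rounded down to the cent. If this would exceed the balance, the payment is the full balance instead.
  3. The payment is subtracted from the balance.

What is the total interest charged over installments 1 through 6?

$204.48

Installment 1: $5,746.06 +$57.46 interest = $5,803.52; pay $967.25 → $4,836.27
Installment 2: $4,836.27 +$48.36 interest = $4,884.63; pay $976.92 → $3,907.71
Installment 3: $3,907.71 +$39.07 interest = $3,946.78; pay $986.69 → $2,960.09
Installment 4: $2,960.09 +$29.60 interest = $2,989.69; pay $996.56 → $1,993.13
Installment 5: $1,993.13 +$19.93 interest = $2,013.06; pay $1,006.53 → $1,006.53
Installment 6: $1,006.53 +$10.06 interest = $1,016.59; pay $1,016.59 → $0.00
Total interest: $57.46 + $48.36 + $39.07 + $29.60 + $19.93 + $10.06 = $204.48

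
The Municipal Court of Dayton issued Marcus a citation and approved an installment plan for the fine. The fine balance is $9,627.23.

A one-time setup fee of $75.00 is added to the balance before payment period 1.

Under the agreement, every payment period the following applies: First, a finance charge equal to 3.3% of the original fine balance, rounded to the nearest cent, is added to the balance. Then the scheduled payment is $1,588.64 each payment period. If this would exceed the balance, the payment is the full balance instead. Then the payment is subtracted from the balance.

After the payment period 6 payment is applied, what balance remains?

$2,076.59

# | Opening | Interest | Payment | End bal
1 | $9,702.23 | $317.70 | $1,588.64 | $8,431.29
2 | $8,431.29 | $317.70 | $1,588.64 | $7,160.35
3 | $7,160.35 | $317.70 | $1,588.64 | $5,889.41
4 | $5,889.41 | $317.70 | $1,588.64 | $4,618.47
5 | $4,618.47 | $317.70 | $1,588.64 | $3,347.53
6 | $3,347.53 | $317.70 | $1,588.64 | $2,076.59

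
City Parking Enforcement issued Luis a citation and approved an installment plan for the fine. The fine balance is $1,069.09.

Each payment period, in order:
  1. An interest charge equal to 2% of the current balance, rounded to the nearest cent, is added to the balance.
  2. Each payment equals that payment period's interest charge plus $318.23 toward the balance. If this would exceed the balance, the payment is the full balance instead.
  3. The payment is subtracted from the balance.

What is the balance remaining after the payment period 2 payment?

Payment period 1: $1,069.09 +$21.38 interest = $1,090.47; pay $339.61 → $750.86
Payment period 2: $750.86 +$15.02 interest = $765.88; pay $333.25 → $432.63

$432.63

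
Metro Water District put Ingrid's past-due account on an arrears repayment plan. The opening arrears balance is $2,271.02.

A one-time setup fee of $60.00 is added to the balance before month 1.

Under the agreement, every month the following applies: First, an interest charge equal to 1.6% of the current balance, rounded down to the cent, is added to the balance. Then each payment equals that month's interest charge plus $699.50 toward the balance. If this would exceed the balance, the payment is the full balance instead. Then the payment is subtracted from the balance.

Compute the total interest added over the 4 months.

$82.02

Month 1: opening $2,331.02; interest $37.29 → $2,368.31; payment $736.79; balance $1,631.52
Month 2: opening $1,631.52; interest $26.10 → $1,657.62; payment $725.60; balance $932.02
Month 3: opening $932.02; interest $14.91 → $946.93; payment $714.41; balance $232.52
Month 4: opening $232.52; interest $3.72 → $236.24; payment $236.24; balance $0.00
Total interest: $37.29 + $26.10 + $14.91 + $3.72 = $82.02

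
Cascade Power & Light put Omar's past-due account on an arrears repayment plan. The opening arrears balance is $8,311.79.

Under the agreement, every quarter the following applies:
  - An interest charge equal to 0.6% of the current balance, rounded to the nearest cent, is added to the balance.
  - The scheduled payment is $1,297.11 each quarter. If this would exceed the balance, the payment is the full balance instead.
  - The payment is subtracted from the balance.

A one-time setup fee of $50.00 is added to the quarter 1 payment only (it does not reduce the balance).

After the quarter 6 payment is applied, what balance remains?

$715.21

Quarter 1: $8,311.79 +$49.87 interest = $8,361.66; pay $1,297.11 (+ $50.00 fee) → $7,064.55
Quarter 2: $7,064.55 +$42.39 interest = $7,106.94; pay $1,297.11 → $5,809.83
Quarter 3: $5,809.83 +$34.86 interest = $5,844.69; pay $1,297.11 → $4,547.58
Quarter 4: $4,547.58 +$27.29 interest = $4,574.87; pay $1,297.11 → $3,277.76
Quarter 5: $3,277.76 +$19.67 interest = $3,297.43; pay $1,297.11 → $2,000.32
Quarter 6: $2,000.32 +$12.00 interest = $2,012.32; pay $1,297.11 → $715.21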